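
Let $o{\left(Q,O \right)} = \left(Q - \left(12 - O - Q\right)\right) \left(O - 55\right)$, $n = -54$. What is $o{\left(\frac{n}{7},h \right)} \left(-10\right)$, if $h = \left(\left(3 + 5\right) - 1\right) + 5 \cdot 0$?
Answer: $- \frac{68640}{7} \approx -9805.7$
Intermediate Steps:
$h = 7$ ($h = \left(8 - 1\right) + 0 = 7 + 0 = 7$)
$o{\left(Q,O \right)} = \left(-55 + O\right) \left(-12 + O + 2 Q\right)$ ($o{\left(Q,O \right)} = \left(Q + \left(-12 + O + Q\right)\right) \left(-55 + O\right) = \left(-12 + O + 2 Q\right) \left(-55 + O\right) = \left(-55 + O\right) \left(-12 + O + 2 Q\right)$)
$o{\left(\frac{n}{7},h \right)} \left(-10\right) = \left(660 + 7^{2} - 110 \left(- \frac{54}{7}\right) - 469 + 2 \cdot 7 \left(- \frac{54}{7}\right)\right) \left(-10\right) = \left(660 + 49 - 110 \left(\left(-54\right) \frac{1}{7}\right) - 469 + 2 \cdot 7 \left(\left(-54\right) \frac{1}{7}\right)\right) \left(-10\right) = \left(660 + 49 - - \frac{5940}{7} - 469 + 2 \cdot 7 \left(- \frac{54}{7}\right)\right) \left(-10\right) = \left(660 + 49 + \frac{5940}{7} - 469 - 108\right) \left(-10\right) = \frac{6864}{7} \left(-10\right) = - \frac{68640}{7}$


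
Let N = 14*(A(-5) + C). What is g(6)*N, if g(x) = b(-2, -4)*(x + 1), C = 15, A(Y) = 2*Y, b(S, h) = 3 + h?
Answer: -490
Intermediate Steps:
g(x) = -1 - x (g(x) = (3 - 4)*(x + 1) = -(1 + x) = -1 - x)
N = 70 (N = 14*(2*(-5) + 15) = 14*(-10 + 15) = 14*5 = 70)
g(6)*N = (-1 - 1*6)*70 = (-1 - 6)*70 = -7*70 = -490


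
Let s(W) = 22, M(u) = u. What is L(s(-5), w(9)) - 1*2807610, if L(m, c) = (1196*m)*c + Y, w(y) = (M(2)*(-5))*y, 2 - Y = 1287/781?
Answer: -367473965/71 ≈ -5.1757e+6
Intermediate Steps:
Y = 25/71 (Y = 2 - 1287/781 = 2 - 1*117/71 = 2 - 117/71 = 25/71 ≈ 0.35211)
w(y) = -10*y (w(y) = (2*(-5))*y = -10*y)
L(m, c) = 25/71 + 1196*c*m (L(m, c) = (1196*m)*c + 25/71 = 1196*c*m + 25/71 = 25/71 + 1196*c*m)
L(s(-5), w(9)) - 1*2807610 = (25/71 + 1196*(-10*9)*22) - 1*2807610 = (25/71 + 1196*(-90)*22) - 2807610 = (25/71 - 2368080) - 2807610 = -168133655/71 - 2807610 = -367473965/71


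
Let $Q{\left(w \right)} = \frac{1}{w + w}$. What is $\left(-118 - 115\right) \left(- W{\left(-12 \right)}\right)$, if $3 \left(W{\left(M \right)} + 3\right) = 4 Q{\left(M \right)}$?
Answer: $- \frac{12815}{18} \approx -711.94$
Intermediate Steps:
$Q{\left(w \right)} = \frac{1}{2 w}$
$W{\left(M \right)} = -3 + \frac{2}{3 M}$ ($W{\left(M \right)} = -3 + \frac{4 \frac{1}{2 M}}{3} = -3 + \frac{2 \frac{1}{M}}{3} = -3 + \frac{2}{3 M}$)
$\left(-118 - 115\right) \left(- W{\left(-12 \right)}\right) = \left(-118 - 115\right) \left(- (-3 + \frac{2}{3 \left(-12\right)})\right) = - 233 \left(- (-3 + \frac{2}{3} \left(- \frac{1}{12}\right))\right) = - 233 \left(- (-3 - \frac{1}{18})\right) = - 233 \left(\left(-1\right) \left(- \frac{55}{18}\right)\right) = \left(-233\right) \frac{55}{18} = - \frac{12815}{18}$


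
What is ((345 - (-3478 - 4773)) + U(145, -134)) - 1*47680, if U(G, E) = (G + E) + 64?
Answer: -39009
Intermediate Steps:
U(G, E) = 64 + E + G (U(G, E) = (E + G) + 64 = 64 + E + G)
((345 - (-3478 - 4773)) + U(145, -134)) - 1*47680 = ((345 - (-3478 - 4773)) + (64 - 134 + 145)) - 1*47680 = ((345 - 1*(-8251)) + 75) - 47680 = ((345 + 8251) + 75) - 47680 = (8596 + 75) - 47680 = 8671 - 47680 = -39009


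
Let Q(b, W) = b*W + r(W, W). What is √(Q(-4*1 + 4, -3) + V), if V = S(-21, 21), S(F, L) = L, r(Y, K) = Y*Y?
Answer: √30 ≈ 5.4772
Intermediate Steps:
r(Y, K) = Y²
V = 21
Q(b, W) = W² + W*b (Q(b, W) = b*W + W² = W*b + W² = W² + W*b)
√(Q(-4*1 + 4, -3) + V) = √(-3*(-3 + (-4*1 + 4)) + 21) = √(-3*(-3 + (-4 + 4)) + 21) = √(-3*(-3 + 0) + 21) = √(-3*(-3) + 21) = √(9 + 21) = √30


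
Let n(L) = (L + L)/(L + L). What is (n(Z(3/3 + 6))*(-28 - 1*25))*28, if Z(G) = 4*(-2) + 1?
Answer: -1484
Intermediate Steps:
Z(G) = -7 (Z(G) = -8 + 1 = -7)
n(L) = 1 (n(L) = (2*L)/((2*L)) = (2*L)*(1/(2*L)) = 1)
(n(Z(3/3 + 6))*(-28 - 1*25))*28 = (1*(-28 - 1*25))*28 = (1*(-28 - 25))*28 = (1*(-53))*28 = -53*28 = -1484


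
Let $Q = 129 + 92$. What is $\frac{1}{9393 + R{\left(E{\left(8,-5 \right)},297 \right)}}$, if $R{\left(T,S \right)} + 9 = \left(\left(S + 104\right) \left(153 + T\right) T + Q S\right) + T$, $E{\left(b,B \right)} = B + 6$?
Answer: $\frac{1}{136776} \approx 7.3112 \cdot 10^{-6}$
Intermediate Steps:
$Q = 221$
$E{\left(b,B \right)} = 6 + B$
$R{\left(T,S \right)} = -9 + T + 221 S + T \left(104 + S\right) \left(153 + T\right)$ ($R{\left(T,S \right)} = -9 + \left(\left(\left(S + 104\right) \left(153 + T\right) T + 221 S\right) + T\right) = -9 + \left(\left(\left(104 + S\right) \left(153 + T\right) T + 221 S\right) + T\right) = -9 + \left(\left(T \left(104 + S\right) \left(153 + T\right) + 221 S\right) + T\right) = -9 + \left(\left(221 S + T \left(104 + S\right) \left(153 + T\right)\right) + T\right) = -9 + \left(T + 221 S + T \left(104 + S\right) \left(153 + T\right)\right) = -9 + T + 221 S + T \left(104 + S\right) \left(153 + T\right)$)
$\frac{1}{9393 + R{\left(E{\left(8,-5 \right)},297 \right)}} = \frac{1}{9393 + \left(-9 + 104 \left(6 - 5\right)^{2} + 221 \cdot 297 + 15913 \left(6 - 5\right) + 297 \left(6 - 5\right)^{2} + 153 \cdot 297 \left(6 - 5\right)\right)} = \frac{1}{9393 + \left(-9 + 104 \cdot 1^{2} + 65637 + 15913 \cdot 1 + 297 \cdot 1^{2} + 153 \cdot 297 \cdot 1\right)} = \frac{1}{9393 + \left(-9 + 104 \cdot 1 + 65637 + 15913 + 297 \cdot 1 + 45441\right)} = \frac{1}{9393 + \left(-9 + 104 + 65637 + 15913 + 297 + 45441\right)} = \frac{1}{9393 + 127383} = \frac{1}{136776}$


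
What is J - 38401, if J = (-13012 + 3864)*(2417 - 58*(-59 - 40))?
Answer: -74676933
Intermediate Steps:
J = -74638532 (J = -9148*(2417 - 58*(-99)) = -9148*(2417 + 5742) = -9148*8159 = -74638532)
J - 38401 = -74638532 - 38401 = -74676933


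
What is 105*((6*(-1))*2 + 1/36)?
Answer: -15085/12 ≈ -1257.1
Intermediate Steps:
105*((6*(-1))*2 + 1/36) = 105*(-6*2 + 1/36) = 105*(-12 + 1/36) = 105*(-431/36) = -15085/12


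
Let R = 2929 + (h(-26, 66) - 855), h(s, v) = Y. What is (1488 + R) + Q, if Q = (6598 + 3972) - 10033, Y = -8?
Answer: 4091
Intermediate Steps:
Q = 537 (Q = 10570 - 10033 = 537)
h(s, v) = -8
R = 2066 (R = 2929 + (-8 - 855) = 2929 - 863 = 2066)
(1488 + R) + Q = (1488 + 2066) + 537 = 3554 + 537 = 4091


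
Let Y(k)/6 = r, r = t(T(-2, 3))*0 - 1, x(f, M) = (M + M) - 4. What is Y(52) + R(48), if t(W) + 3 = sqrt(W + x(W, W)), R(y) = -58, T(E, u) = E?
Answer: -64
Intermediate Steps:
x(f, M) = -4 + 2*M (x(f, M) = 2*M - 4 = -4 + 2*M)
t(W) = -3 + sqrt(-4 + 3*W) (t(W) = -3 + sqrt(W + (-4 + 2*W)) = -3 + sqrt(-4 + 3*W))
r = -1 (r = (-3 + sqrt(-4 + 3*(-2)))*0 - 1 = (-3 + sqrt(-4 - 6))*0 - 1 = (-3 + sqrt(-10))*0 - 1 = (-3 + I*sqrt(10))*0 - 1 = 0 - 1 = -1)
Y(k) = -6 (Y(k) = 6*(-1) = -6)
Y(52) + R(48) = -6 - 58 = -64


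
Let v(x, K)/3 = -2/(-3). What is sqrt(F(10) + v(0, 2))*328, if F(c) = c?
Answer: 656*sqrt(3) ≈ 1136.2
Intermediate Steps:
v(x, K) = 2 (v(x, K) = 3*(-2/(-3)) = 3*(-2*(-1/3)) = 3*(2/3) = 2)
sqrt(F(10) + v(0, 2))*328 = sqrt(10 + 2)*328 = sqrt(12)*328 = (2*sqrt(3))*328 = 656*sqrt(3)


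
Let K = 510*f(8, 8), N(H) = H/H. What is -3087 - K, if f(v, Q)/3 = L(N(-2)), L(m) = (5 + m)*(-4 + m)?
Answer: 24453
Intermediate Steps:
N(H) = 1
L(m) = (-4 + m)*(5 + m)
f(v, Q) = -54 (f(v, Q) = 3*(-20 + 1 + 1²) = 3*(-20 + 1 + 1) = 3*(-18) = -54)
K = -27540 (K = 510*(-54) = -27540)
-3087 - K = -3087 - 1*(-27540) = -3087 + 27540 = 24453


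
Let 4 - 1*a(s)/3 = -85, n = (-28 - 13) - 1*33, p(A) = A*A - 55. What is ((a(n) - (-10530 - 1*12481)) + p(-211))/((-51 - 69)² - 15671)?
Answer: -67744/1271 ≈ -53.300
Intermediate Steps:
p(A) = -55 + A² (p(A) = A² - 55 = -55 + A²)
n = -74 (n = -41 - 33 = -74)
a(s) = 267 (a(s) = 12 - 3*(-85) = 12 + 255 = 267)
((a(n) - (-10530 - 1*12481)) + p(-211))/((-51 - 69)² - 15671) = ((267 - (-10530 - 1*12481)) + (-55 + (-211)²))/((-51 - 69)² - 15671) = ((267 - (-10530 - 12481)) + (-55 + 44521))/((-120)² - 15671) = ((267 - 1*(-23011)) + 44466)/(14400 - 15671) = ((267 + 23011) + 44466)/(-1271) = (23278 + 44466)*(-1/1271) = 67744*(-1/1271) = -67744/1271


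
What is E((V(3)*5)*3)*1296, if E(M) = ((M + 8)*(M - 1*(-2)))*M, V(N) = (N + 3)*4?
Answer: 62153256960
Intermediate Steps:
V(N) = 12 + 4*N (V(N) = (3 + N)*4 = 12 + 4*N)
E(M) = M*(2 + M)*(8 + M) (E(M) = ((8 + M)*(M + 2))*M = ((8 + M)*(2 + M))*M = ((2 + M)*(8 + M))*M = M*(2 + M)*(8 + M))
E((V(3)*5)*3)*1296 = ((((12 + 4*3)*5)*3)*(16 + (((12 + 4*3)*5)*3)² + 10*(((12 + 4*3)*5)*3)))*1296 = ((((12 + 12)*5)*3)*(16 + (((12 + 12)*5)*3)² + 10*(((12 + 12)*5)*3)))*1296 = (((24*5)*3)*(16 + ((24*5)*3)² + 10*((24*5)*3)))*1296 = ((120*3)*(16 + (120*3)² + 10*(120*3)))*1296 = (360*(16 + 360² + 10*360))*1296 = (360*(16 + 129600 + 3600))*1296 = (360*133216)*1296 = 47957760*1296 = 62153256960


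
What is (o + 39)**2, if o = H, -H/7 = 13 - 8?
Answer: 16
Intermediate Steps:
H = -35 (H = -7*(13 - 8) = -7*5 = -35)
o = -35
(o + 39)**2 = (-35 + 39)**2 = 4**2 = 16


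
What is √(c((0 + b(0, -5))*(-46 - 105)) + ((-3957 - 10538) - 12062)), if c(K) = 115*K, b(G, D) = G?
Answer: I*√26557 ≈ 162.96*I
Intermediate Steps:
√(c((0 + b(0, -5))*(-46 - 105)) + ((-3957 - 10538) - 12062)) = √(115*((0 + 0)*(-46 - 105)) + ((-3957 - 10538) - 12062)) = √(115*(0*(-151)) + (-14495 - 12062)) = √(115*0 - 26557) = √(0 - 26557) = √(-26557) = I*√26557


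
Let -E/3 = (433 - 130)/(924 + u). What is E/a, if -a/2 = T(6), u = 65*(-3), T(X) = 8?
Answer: 101/1296 ≈ 0.077932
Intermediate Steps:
u = -195
a = -16 (a = -2*8 = -16)
E = -101/81 (E = -3*(433 - 130)/(924 - 195) = -909/729 = -3*101/243 = -101/81 ≈ -1.2469)
E/a = -101/81/(-16) = -1/16*(-101/81) = 101/1296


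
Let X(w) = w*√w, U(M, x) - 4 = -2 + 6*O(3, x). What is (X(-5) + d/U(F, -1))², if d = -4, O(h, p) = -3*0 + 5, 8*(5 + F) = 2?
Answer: -7999/64 + 5*I*√5/4 ≈ -124.98 + 2.7951*I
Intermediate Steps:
F = -19/4 (F = -5 + (⅛)*2 = -5 + ¼ = -19/4 ≈ -4.7500)
O(h, p) = 5 (O(h, p) = 0 + 5 = 5)
U(M, x) = 32 (U(M, x) = 4 + (-2 + 6*5) = 4 + (-2 + 30) = 4 + 28 = 32)
X(w) = w^(3/2)
(X(-5) + d/U(F, -1))² = ((-5)^(3/2) - 4/32)² = (-5*I*√5 - 4*1/32)² = (-5*I*√5 - ⅛)² = (-⅛ - 5*I*√5)²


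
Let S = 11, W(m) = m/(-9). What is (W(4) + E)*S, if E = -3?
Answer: -341/9 ≈ -37.889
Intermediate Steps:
W(m) = -m/9 (W(m) = m*(-⅑) = -m/9)
(W(4) + E)*S = (-⅑*4 - 3)*11 = (-4/9 - 3)*11 = -31/9*11 = -341/9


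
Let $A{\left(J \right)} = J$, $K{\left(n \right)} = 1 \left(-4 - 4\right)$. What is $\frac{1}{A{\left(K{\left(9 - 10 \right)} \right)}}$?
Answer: $- \frac{1}{8} \approx -0.125$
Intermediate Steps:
$K{\left(n \right)} = -8$ ($K{\left(n \right)} = 1 \left(-8\right) = -8$)
$\frac{1}{A{\left(K{\left(9 - 10 \right)} \right)}} = \frac{1}{-8} = - \frac{1}{8}$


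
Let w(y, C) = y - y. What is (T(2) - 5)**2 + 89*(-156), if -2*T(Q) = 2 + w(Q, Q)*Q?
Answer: -13848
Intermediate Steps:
w(y, C) = 0
T(Q) = -1 (T(Q) = -(2 + 0*Q)/2 = -(2 + 0)/2 = -1/2*2 = -1)
(T(2) - 5)**2 + 89*(-156) = (-1 - 5)**2 + 89*(-156) = (-6)**2 - 13884 = 36 - 13884 = -13848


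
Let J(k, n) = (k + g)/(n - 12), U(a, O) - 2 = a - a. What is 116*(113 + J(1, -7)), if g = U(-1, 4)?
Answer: 248704/19 ≈ 13090.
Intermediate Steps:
U(a, O) = 2 (U(a, O) = 2 + (a - a) = 2 + 0 = 2)
g = 2
J(k, n) = (2 + k)/(-12 + n) (J(k, n) = (k + 2)/(n - 12) = (2 + k)/(-12 + n))
116*(113 + J(1, -7)) = 116*(113 + (2 + 1)/(-12 - 7)) = 116*(113 + 3/(-19)) = 116*(113 - 1/19*3) = 116*(113 - 3/19) = 116*(2144/19) = 248704/19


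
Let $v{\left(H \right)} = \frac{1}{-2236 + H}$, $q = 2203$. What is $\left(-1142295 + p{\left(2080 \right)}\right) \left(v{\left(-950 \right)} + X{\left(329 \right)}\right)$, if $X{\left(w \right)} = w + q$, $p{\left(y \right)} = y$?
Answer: $- \frac{9198058534465}{3186} \approx -2.887 \cdot 10^{9}$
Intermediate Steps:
$X{\left(w \right)} = 2203 + w$ ($X{\left(w \right)} = w + 2203 = 2203 + w$)
$\left(-1142295 + p{\left(2080 \right)}\right) \left(v{\left(-950 \right)} + X{\left(329 \right)}\right) = \left(-1142295 + 2080\right) \left(\frac{1}{-2236 - 950} + \left(2203 + 329\right)\right) = - 1140215 \left(\frac{1}{-3186} + 2532\right) = - 1140215 \left(- \frac{1}{3186} + 2532\right) = \left(-1140215\right) \frac{8066951}{3186} = - \frac{9198058534465}{3186}$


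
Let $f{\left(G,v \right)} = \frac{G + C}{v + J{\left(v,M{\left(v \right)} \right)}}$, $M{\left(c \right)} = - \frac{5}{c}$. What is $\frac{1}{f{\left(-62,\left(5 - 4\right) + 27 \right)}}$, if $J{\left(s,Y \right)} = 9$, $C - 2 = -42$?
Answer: $- \frac{37}{102} \approx -0.36275$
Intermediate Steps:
$C = -40$ ($C = 2 - 42 = -40$)
$f{\left(G,v \right)} = \frac{-40 + G}{9 + v}$ ($f{\left(G,v \right)} = \frac{G - 40}{v + 9} = \frac{-40 + G}{9 + v}$)
$\frac{1}{f{\left(-62,\left(5 - 4\right) + 27 \right)}} = \frac{1}{\frac{1}{9 + \left(\left(5 - 4\right) + 27\right)} \left(-40 - 62\right)} = \frac{1}{\frac{1}{9 + \left(1 + 27\right)} \left(-102\right)} = \frac{1}{\frac{1}{9 + 28} \left(-102\right)} = \frac{1}{\frac{1}{37} \left(-102\right)} = \frac{1}{- \frac{102}{37}} = - \frac{37}{102}$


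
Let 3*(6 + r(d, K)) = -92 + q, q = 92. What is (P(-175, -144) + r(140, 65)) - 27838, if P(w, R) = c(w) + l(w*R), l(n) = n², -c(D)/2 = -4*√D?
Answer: 635012156 + 40*I*√7 ≈ 6.3501e+8 + 105.83*I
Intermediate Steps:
c(D) = 8*√D (c(D) = -(-8)*√D = 8*√D)
P(w, R) = 8*√w + R²*w² (P(w, R) = 8*√w + (w*R)² = 8*√w + (R*w)² = 8*√w + R²*w²)
r(d, K) = -6 (r(d, K) = -6 + (-92 + 92)/3 = -6 + (⅓)*0 = -6 + 0 = -6)
(P(-175, -144) + r(140, 65)) - 27838 = ((8*√(-175) + (-144)²*(-175)²) - 6) - 27838 = ((8*(5*I*√7) + 20736*30625) - 6) - 27838 = ((40*I*√7 + 635040000) - 6) - 27838 = ((635040000 + 40*I*√7) - 6) - 27838 = (635039994 + 40*I*√7) - 27838 = 635012156 + 40*I*√7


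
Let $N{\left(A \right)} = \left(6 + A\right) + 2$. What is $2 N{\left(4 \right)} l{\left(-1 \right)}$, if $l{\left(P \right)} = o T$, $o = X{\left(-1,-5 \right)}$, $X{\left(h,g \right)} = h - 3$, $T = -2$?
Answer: $192$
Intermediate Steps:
$X{\left(h,g \right)} = -3 + h$
$o = -4$ ($o = -3 - 1 = -4$)
$N{\left(A \right)} = 8 + A$
$l{\left(P \right)} = 8$ ($l{\left(P \right)} = \left(-4\right) \left(-2\right) = 8$)
$2 N{\left(4 \right)} l{\left(-1 \right)} = 2 \left(8 + 4\right) 8 = 2 \cdot 12 \cdot 8 = 2 \cdot 96 = 192$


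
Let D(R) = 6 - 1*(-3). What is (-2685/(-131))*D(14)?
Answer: 24165/131 ≈ 184.47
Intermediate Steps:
D(R) = 9 (D(R) = 6 + 3 = 9)
(-2685/(-131))*D(14) = -2685/(-131)*9 = -2685*(-1)/131*9 = -179*(-15/131)*9 = (2685/131)*9 = 24165/131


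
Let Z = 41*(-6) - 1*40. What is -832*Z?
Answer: 237952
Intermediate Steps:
Z = -286 (Z = -246 - 40 = -286)
-832*Z = -832*(-286) = 237952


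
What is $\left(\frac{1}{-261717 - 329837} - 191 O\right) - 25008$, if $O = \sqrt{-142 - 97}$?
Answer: $- \frac{14793582433}{591554} - 191 i \sqrt{239} \approx -25008.0 - 2952.8 i$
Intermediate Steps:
$O = i \sqrt{239}$ ($O = \sqrt{-239} = i \sqrt{239} \approx 15.46 i$)
$\left(\frac{1}{-261717 - 329837} - 191 O\right) - 25008 = \left(\frac{1}{-261717 - 329837} - 191 i \sqrt{239}\right) - 25008 = \left(\frac{1}{-591554} - 191 i \sqrt{239}\right) - 25008 = \left(- \frac{1}{591554} - 191 i \sqrt{239}\right) - 25008 = - \frac{14793582433}{591554} - 191 i \sqrt{239}$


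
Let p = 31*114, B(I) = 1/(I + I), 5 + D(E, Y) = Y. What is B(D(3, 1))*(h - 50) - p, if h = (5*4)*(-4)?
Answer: -14071/4 ≈ -3517.8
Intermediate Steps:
D(E, Y) = -5 + Y
B(I) = 1/(2*I)
h = -80 (h = 20*(-4) = -80)
p = 3534
B(D(3, 1))*(h - 50) - p = (1/(2*(-5 + 1)))*(-80 - 50) - 1*3534 = ((½)/(-4))*(-130) - 3534 = ((½)*(-¼))*(-130) - 3534 = -⅛*(-130) - 3534 = 65/4 - 3534 = -14071/4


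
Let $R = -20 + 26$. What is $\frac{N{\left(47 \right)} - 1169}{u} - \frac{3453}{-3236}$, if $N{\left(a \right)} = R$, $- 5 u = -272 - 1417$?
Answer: $- \frac{12985223}{5465604} \approx -2.3758$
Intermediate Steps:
$u = \frac{1689}{5}$ ($u = - \frac{-272 - 1417}{5} = \left(- \frac{1}{5}\right) \left(-1689\right) = \frac{1689}{5} \approx 337.8$)
$R = 6$
$N{\left(a \right)} = 6$
$\frac{N{\left(47 \right)} - 1169}{u} - \frac{3453}{-3236} = \frac{6 - 1169}{\frac{1689}{5}} - \frac{3453}{-3236} = \left(6 - 1169\right) \frac{5}{1689} - - \frac{3453}{3236} = \left(-1163\right) \frac{5}{1689} + \frac{3453}{3236} = - \frac{5815}{1689} + \frac{3453}{3236} = - \frac{12985223}{5465604}$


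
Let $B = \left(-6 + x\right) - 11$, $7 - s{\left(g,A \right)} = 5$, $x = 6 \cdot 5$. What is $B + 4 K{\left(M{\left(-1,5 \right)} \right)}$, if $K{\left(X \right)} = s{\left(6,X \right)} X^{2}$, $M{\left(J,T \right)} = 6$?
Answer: $301$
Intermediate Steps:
$x = 30$
$s{\left(g,A \right)} = 2$ ($s{\left(g,A \right)} = 7 - 5 = 2$)
$B = 13$ ($B = \left(-6 + 30\right) - 11 = 24 - 11 = 13$)
$K{\left(X \right)} = 2 X^{2}$
$B + 4 K{\left(M{\left(-1,5 \right)} \right)} = 13 + 4 \cdot 2 \cdot 6^{2} = 13 + 4 \cdot 2 \cdot 36 = 13 + 4 \cdot 72 = 13 + 288 = 301$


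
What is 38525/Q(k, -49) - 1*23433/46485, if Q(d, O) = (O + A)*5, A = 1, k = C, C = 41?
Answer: -39921301/247920 ≈ -161.02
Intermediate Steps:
k = 41
Q(d, O) = 5 + 5*O (Q(d, O) = (O + 1)*5 = (1 + O)*5 = 5 + 5*O)
38525/Q(k, -49) - 1*23433/46485 = 38525/(5 + 5*(-49)) - 1*23433/46485 = 38525/(5 - 245) - 23433*1/46485 = 38525/(-240) - 7811/15495 = 38525*(-1/240) - 7811/15495 = -7705/48 - 7811/15495 = -39921301/247920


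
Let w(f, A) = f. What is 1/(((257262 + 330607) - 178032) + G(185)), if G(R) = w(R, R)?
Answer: 1/410022 ≈ 2.4389e-6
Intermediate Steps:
G(R) = R
1/(((257262 + 330607) - 178032) + G(185)) = 1/(((257262 + 330607) - 178032) + 185) = 1/((587869 - 178032) + 185) = 1/(409837 + 185) = 1/410022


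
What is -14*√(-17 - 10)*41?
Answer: -1722*I*√3 ≈ -2982.6*I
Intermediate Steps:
-14*√(-17 - 10)*41 = -42*I*√3*41 = -1722*I*√3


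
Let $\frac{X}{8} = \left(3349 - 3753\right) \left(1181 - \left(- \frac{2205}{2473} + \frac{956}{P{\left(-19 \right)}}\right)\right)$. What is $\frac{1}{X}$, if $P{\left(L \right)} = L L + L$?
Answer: $- \frac{422883}{1611539141888} \approx -2.6241 \cdot 10^{-7}$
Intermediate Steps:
$P{\left(L \right)} = L + L^{2}$ ($P{\left(L \right)} = L^{2} + L = L + L^{2}$)
$X = - \frac{1611539141888}{422883}$ ($X = 8 \left(3349 - 3753\right) \left(1181 - \left(- \frac{2205}{2473} + 956 \left(- \frac{1}{19 \left(1 - 19\right)}\right)\right)\right) = 8 \left(- 404 \left(1181 - \left(- \frac{2205}{2473} + \frac{956}{\left(-19\right) \left(-18\right)}\right)\right)\right) = 8 \left(- 404 \left(1181 + \left(\frac{2205}{2473} - \frac{956}{342}\right)\right)\right) = 8 \left(- 404 \left(1181 + \left(\frac{2205}{2473} - \frac{478}{171}\right)\right)\right) = 8 \left(- 404 \left(1181 - \frac{805039}{422883}\right)\right) = 8 \left(\left(-404\right) \frac{498619784}{422883}\right) = 8 \left(- \frac{201442392736}{422883}\right) = - \frac{1611539141888}{422883} \approx -3.8108 \cdot 10^{6}$)
$\frac{1}{X} = \frac{1}{- \frac{1611539141888}{422883}} = - \frac{422883}{1611539141888}$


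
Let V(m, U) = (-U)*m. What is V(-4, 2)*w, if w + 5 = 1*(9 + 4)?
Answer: 64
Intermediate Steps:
V(m, U) = -U*m
w = 8 (w = -5 + 1*(9 + 4) = -5 + 1*13 = -5 + 13 = 8)
V(-4, 2)*w = -1*2*(-4)*8 = 8*8 = 64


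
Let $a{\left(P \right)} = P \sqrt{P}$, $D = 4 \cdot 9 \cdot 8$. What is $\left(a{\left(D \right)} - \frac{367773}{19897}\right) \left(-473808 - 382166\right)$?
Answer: $\frac{314804125902}{19897} - 2958246144 \sqrt{2} \approx -4.1678 \cdot 10^{9}$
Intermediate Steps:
$D = 288$ ($D = 36 \cdot 8 = 288$)
$a{\left(P \right)} = P^{\frac{3}{2}}$
$\left(a{\left(D \right)} - \frac{367773}{19897}\right) \left(-473808 - 382166\right) = \left(288^{\frac{3}{2}} - \frac{367773}{19897}\right) \left(-473808 - 382166\right) = \left(3456 \sqrt{2} - \frac{367773}{19897}\right) \left(-855974\right) = \left(- \frac{367773}{19897} + 3456 \sqrt{2}\right) \left(-855974\right) = \frac{314804125902}{19897} - 2958246144 \sqrt{2}$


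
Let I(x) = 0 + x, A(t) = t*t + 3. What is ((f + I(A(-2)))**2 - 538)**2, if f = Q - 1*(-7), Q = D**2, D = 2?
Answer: 45796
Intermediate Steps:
A(t) = 3 + t**2 (A(t) = t**2 + 3 = 3 + t**2)
Q = 4 (Q = 2**2 = 4)
I(x) = x
f = 11 (f = 4 - 1*(-7) = 4 + 7 = 11)
((f + I(A(-2)))**2 - 538)**2 = ((11 + (3 + (-2)**2))**2 - 538)**2 = ((11 + (3 + 4))**2 - 538)**2 = ((11 + 7)**2 - 538)**2 = (18**2 - 538)**2 = (324 - 538)**2 = (-214)**2 = 45796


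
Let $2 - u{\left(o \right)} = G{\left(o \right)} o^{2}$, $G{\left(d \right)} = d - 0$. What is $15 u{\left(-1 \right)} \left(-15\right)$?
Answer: $-675$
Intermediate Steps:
$G{\left(d \right)} = d$ ($G{\left(d \right)} = d + 0 = d$)
$u{\left(o \right)} = 2 - o^{3}$ ($u{\left(o \right)} = 2 - o o^{2} = 2 - o^{3}$)
$15 u{\left(-1 \right)} \left(-15\right) = 15 \left(2 - \left(-1\right)^{3}\right) \left(-15\right) = 15 \left(2 - -1\right) \left(-15\right) = 15 \left(2 + 1\right) \left(-15\right) = 15 \cdot 3 \left(-15\right) = 45 \left(-15\right) = -675$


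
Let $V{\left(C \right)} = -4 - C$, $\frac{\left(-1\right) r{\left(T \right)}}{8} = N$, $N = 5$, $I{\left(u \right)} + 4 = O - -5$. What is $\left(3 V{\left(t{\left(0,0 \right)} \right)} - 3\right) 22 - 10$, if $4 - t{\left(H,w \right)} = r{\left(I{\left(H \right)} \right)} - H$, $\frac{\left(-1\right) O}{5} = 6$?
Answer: $-3244$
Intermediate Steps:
$O = -30$ ($O = \left(-5\right) 6 = -30$)
$I{\left(u \right)} = -29$ ($I{\left(u \right)} = -4 - 25 = -29$)
$r{\left(T \right)} = -40$ ($r{\left(T \right)} = \left(-8\right) 5 = -40$)
$t{\left(H,w \right)} = 44 + H$ ($t{\left(H,w \right)} = 4 - \left(-40 - H\right) = 4 + \left(40 + H\right) = 44 + H$)
$\left(3 V{\left(t{\left(0,0 \right)} \right)} - 3\right) 22 - 10 = \left(3 \left(-4 - \left(44 + 0\right)\right) - 3\right) 22 - 10 = \left(3 \left(-4 - 44\right) - 3\right) 22 - 10 = \left(3 \left(-48\right) - 3\right) 22 - 10 = \left(-144 - 3\right) 22 - 10 = \left(-147\right) 22 - 10 = -3234 - 10 = -3244$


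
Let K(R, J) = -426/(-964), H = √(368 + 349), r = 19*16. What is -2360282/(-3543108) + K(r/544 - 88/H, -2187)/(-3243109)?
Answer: 461192676418214/692313797927013 ≈ 0.66616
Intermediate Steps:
r = 304
H = √717 ≈ 26.777
K(R, J) = 213/482 (K(R, J) = -426*(-1/964) = 213/482)
-2360282/(-3543108) + K(r/544 - 88/H, -2187)/(-3243109) = -2360282/(-3543108) + (213/482)/(-3243109) = -2360282*(-1/3543108) + (213/482)*(-1/3243109) = 1180141/1771554 - 213/1563178538 = 461192676418214/692313797927013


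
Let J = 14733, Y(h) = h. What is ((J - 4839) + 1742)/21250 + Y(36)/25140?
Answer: 2444117/4451875 ≈ 0.54901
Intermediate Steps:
((J - 4839) + 1742)/21250 + Y(36)/25140 = ((14733 - 4839) + 1742)/21250 + 36/25140 = (9894 + 1742)*(1/21250) + 36*(1/25140) = 11636*(1/21250) + 3/2095 = 5818/10625 + 3/2095 = 2444117/4451875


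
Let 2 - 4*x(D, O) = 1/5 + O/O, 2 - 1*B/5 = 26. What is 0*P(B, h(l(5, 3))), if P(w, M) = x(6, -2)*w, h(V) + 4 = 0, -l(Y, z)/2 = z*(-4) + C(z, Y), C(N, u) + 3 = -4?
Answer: 0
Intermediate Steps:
C(N, u) = -7 (C(N, u) = -3 - 4 = -7)
l(Y, z) = 14 + 8*z (l(Y, z) = -2*(z*(-4) - 7) = -2*(-4*z - 7) = -2*(-7 - 4*z) = 14 + 8*z)
B = -120 (B = 10 - 5*26 = 10 - 130 = -120)
x(D, O) = ⅕ (x(D, O) = ½ - (1/5 + O/O)/4 = ½ - (1*(⅕) + 1)/4 = ½ - (⅕ + 1)/4 = ½ - ¼*6/5 = ½ - 3/10 = ⅕)
h(V) = -4 (h(V) = -4 + 0 = -4)
P(w, M) = w/5
0*P(B, h(l(5, 3))) = 0*((⅕)*(-120)) = 0*(-24) = 0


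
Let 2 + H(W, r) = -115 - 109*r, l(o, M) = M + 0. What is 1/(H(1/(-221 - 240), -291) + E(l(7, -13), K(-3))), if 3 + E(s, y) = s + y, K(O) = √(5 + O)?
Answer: 15793/498837697 - √2/997675394 ≈ 3.1658e-5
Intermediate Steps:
l(o, M) = M
H(W, r) = -117 - 109*r (H(W, r) = -2 + (-115 - 109*r) = -117 - 109*r)
E(s, y) = -3 + s + y (E(s, y) = -3 + (s + y) = -3 + s + y)
1/(H(1/(-221 - 240), -291) + E(l(7, -13), K(-3))) = 1/((-117 - 109*(-291)) + (-3 - 13 + √(5 - 3))) = 1/((-117 + 31719) + (-3 - 13 + √2)) = 1/(31602 + (-16 + √2)) = 1/(31586 + √2)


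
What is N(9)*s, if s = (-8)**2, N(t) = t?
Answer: 576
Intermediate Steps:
s = 64
N(9)*s = 9*64 = 576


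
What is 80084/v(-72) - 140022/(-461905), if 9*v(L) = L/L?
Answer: 332920940202/461905 ≈ 7.2076e+5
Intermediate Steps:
v(L) = ⅑ (v(L) = (L/L)/9 = (⅑)*1 = ⅑)
80084/v(-72) - 140022/(-461905) = 80084/(⅑) - 140022/(-461905) = 80084*9 - 140022*(-1/461905) = 720756 + 140022/461905 = 332920940202/461905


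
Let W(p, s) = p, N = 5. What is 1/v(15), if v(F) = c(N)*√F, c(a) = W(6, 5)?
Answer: √15/90 ≈ 0.043033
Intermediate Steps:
c(a) = 6
v(F) = 6*√F
1/v(15) = 1/(6*√15) = √15/90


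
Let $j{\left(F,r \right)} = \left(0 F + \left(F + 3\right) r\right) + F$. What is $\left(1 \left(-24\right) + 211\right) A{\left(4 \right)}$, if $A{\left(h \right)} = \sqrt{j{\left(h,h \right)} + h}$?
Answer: $1122$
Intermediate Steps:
$j{\left(F,r \right)} = F + r \left(3 + F\right)$ ($j{\left(F,r \right)} = \left(0 + \left(3 + F\right) r\right) + F = \left(0 + r \left(3 + F\right)\right) + F = r \left(3 + F\right) + F = F + r \left(3 + F\right)$)
$A{\left(h \right)} = \sqrt{h^{2} + 5 h}$ ($A{\left(h \right)} = \sqrt{\left(h + 3 h + h h\right) + h} = \sqrt{\left(h + 3 h + h^{2}\right) + h} = \sqrt{\left(h^{2} + 4 h\right) + h} = \sqrt{h^{2} + 5 h}$)
$\left(1 \left(-24\right) + 211\right) A{\left(4 \right)} = \left(1 \left(-24\right) + 211\right) \sqrt{4 \left(5 + 4\right)} = \left(-24 + 211\right) \sqrt{4 \cdot 9} = 187 \sqrt{36} = 187 \cdot 6 = 1122$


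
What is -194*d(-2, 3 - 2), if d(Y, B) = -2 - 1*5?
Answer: 1358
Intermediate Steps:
d(Y, B) = -7 (d(Y, B) = -2 - 5 = -7)
-194*d(-2, 3 - 2) = -194*(-7) = 1358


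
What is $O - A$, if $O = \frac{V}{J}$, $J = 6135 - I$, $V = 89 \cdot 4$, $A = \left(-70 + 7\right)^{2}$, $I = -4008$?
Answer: $- \frac{40257211}{10143} \approx -3969.0$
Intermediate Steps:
$A = 3969$ ($A = \left(-63\right)^{2} = 3969$)
$V = 356$
$J = 10143$ ($J = 6135 - -4008 = 6135 + 4008 = 10143$)
$O = \frac{356}{10143} \approx 0.035098$
$O - A = \frac{356}{10143} - 3969 = - \frac{40257211}{10143}$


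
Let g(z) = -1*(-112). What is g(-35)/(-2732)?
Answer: -28/683 ≈ -0.040996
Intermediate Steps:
g(z) = 112
g(-35)/(-2732) = 112/(-2732) = 112*(-1/2732) = -28/683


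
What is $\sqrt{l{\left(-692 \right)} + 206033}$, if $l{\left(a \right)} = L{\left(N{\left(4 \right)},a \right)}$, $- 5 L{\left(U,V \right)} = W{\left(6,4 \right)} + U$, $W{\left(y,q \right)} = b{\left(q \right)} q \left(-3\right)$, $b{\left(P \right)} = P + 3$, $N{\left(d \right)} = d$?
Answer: $\sqrt{206049} \approx 453.93$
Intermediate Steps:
$b{\left(P \right)} = 3 + P$
$W{\left(y,q \right)} = - 3 q \left(3 + q\right)$ ($W{\left(y,q \right)} = \left(3 + q\right) q \left(-3\right) = q \left(3 + q\right) \left(-3\right) = - 3 q \left(3 + q\right)$)
$L{\left(U,V \right)} = \frac{84}{5} - \frac{U}{5}$ ($L{\left(U,V \right)} = - \frac{\left(-3\right) 4 \left(3 + 4\right) + U}{5} = - \frac{\left(-3\right) 4 \cdot 7 + U}{5} = - \frac{-84 + U}{5} = \frac{84}{5} - \frac{U}{5}$)
$l{\left(a \right)} = 16$ ($l{\left(a \right)} = \frac{84}{5} - \frac{4}{5} = 16$)
$\sqrt{l{\left(-692 \right)} + 206033} = \sqrt{16 + 206033} = \sqrt{206049}$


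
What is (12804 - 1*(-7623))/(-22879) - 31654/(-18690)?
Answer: 24459374/30543465 ≈ 0.80081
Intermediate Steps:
(12804 - 1*(-7623))/(-22879) - 31654/(-18690) = (12804 + 7623)*(-1/22879) - 31654*(-1/18690) = 20427*(-1/22879) + 2261/1335 = -20427/22879 + 2261/1335 = 24459374/30543465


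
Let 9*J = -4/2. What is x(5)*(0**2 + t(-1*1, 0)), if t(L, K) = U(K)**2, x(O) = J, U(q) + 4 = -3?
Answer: -98/9 ≈ -10.889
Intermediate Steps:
U(q) = -7 (U(q) = -4 - 3 = -7)
J = -2/9 (J = (-4/2)/9 = (-4*1/2)/9 = (1/9)*(-2) = -2/9 ≈ -0.22222)
x(O) = -2/9
t(L, K) = 49 (t(L, K) = (-7)**2 = 49)
x(5)*(0**2 + t(-1*1, 0)) = -2*(0**2 + 49)/9 = -2*(0 + 49)/9 = -2/9*49 = -98/9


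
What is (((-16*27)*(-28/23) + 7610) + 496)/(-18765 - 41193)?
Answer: -33089/229839 ≈ -0.14397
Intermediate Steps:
(((-16*27)*(-28/23) + 7610) + 496)/(-18765 - 41193) = ((-(-12096)/23 + 7610) + 496)/(-59958) = ((-432*(-28/23) + 7610) + 496)*(-1/59958) = ((12096/23 + 7610) + 496)*(-1/59958) = (187126/23 + 496)*(-1/59958) = (198534/23)*(-1/59958) = -33089/229839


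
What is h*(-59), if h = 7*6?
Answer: -2478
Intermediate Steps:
h = 42
h*(-59) = 42*(-59) = -2478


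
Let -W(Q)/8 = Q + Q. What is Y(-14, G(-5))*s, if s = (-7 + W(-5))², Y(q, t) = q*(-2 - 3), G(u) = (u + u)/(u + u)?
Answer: 373030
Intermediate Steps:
G(u) = 1 (G(u) = (2*u)/((2*u)) = (2*u)*(1/(2*u)) = 1)
W(Q) = -16*Q (W(Q) = -8*(Q + Q) = -16*Q)
Y(q, t) = -5*q (Y(q, t) = q*(-5) = -5*q)
s = 5329 (s = (-7 - 16*(-5))² = (-7 + 80)² = 73² = 5329)
Y(-14, G(-5))*s = -5*(-14)*5329 = 70*5329 = 373030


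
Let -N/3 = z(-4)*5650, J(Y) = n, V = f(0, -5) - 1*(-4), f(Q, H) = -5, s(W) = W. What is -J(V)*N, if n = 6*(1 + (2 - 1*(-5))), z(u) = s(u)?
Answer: -3254400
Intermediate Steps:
z(u) = u
n = 48 (n = 6*(1 + (2 + 5)) = 6*(1 + 7) = 6*8 = 48)
V = -1 (V = -5 - 1*(-4) = -5 + 4 = -1)
J(Y) = 48
N = 67800 (N = -(-12)*5650 = -3*(-22600) = 67800)
-J(V)*N = -48*67800 = -1*3254400 = -3254400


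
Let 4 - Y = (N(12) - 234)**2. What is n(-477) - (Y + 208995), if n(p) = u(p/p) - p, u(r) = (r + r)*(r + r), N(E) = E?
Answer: -159234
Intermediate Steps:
u(r) = 4*r**2 (u(r) = (2*r)*(2*r) = 4*r**2)
Y = -49280 (Y = 4 - (12 - 234)**2 = 4 - 1*(-222)**2 = 4 - 1*49284 = 4 - 49284 = -49280)
n(p) = 4 - p (n(p) = 4*(p/p)**2 - p = 4*1**2 - p = 4*1 - p = 4 - p)
n(-477) - (Y + 208995) = (4 - 1*(-477)) - (-49280 + 208995) = (4 + 477) - 1*159715 = 481 - 159715 = -159234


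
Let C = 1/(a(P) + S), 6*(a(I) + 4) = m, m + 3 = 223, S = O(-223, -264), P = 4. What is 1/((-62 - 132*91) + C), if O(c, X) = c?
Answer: -571/6894257 ≈ -8.2823e-5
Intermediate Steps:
S = -223
m = 220 (m = -3 + 223 = 220)
a(I) = 98/3 (a(I) = -4 + (⅙)*220 = -4 + 110/3 = 98/3)
C = -3/571 (C = 1/(98/3 - 223) = 1/(-571/3) = -3/571 ≈ -0.0052539)
1/((-62 - 132*91) + C) = 1/((-62 - 132*91) - 3/571) = 1/((-62 - 12012) - 3/571) = 1/(-12074 - 3/571) = 1/(-6894257/571) = -571/6894257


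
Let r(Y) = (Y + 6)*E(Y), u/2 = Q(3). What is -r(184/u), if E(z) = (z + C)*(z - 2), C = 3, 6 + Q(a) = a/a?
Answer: 486948/125 ≈ 3895.6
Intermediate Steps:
Q(a) = -5 (Q(a) = -6 + a/a = -6 + 1 = -5)
u = -10 (u = 2*(-5) = -10)
E(z) = (-2 + z)*(3 + z) (E(z) = (z + 3)*(z - 2) = (3 + z)*(-2 + z) = (-2 + z)*(3 + z))
r(Y) = (6 + Y)*(-6 + Y + Y²) (r(Y) = (Y + 6)*(-6 + Y + Y²) = (6 + Y)*(-6 + Y + Y²))
-r(184/u) = -(6 + 184/(-10))*(-6 + 184/(-10) + (184/(-10))²) = -(6 + 184*(-⅒))*(-6 + 184*(-⅒) + (184*(-⅒))²) = -(6 - 92/5)*(-6 - 92/5 + (-92/5)²) = -(-62)*(-6 - 92/5 + 8464/25)/5 = -(-62)*7854/(5*25) = -1*(-486948/125) = 486948/125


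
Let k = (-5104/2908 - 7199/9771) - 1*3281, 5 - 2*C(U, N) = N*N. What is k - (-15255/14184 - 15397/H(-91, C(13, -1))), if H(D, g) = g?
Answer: 49438686229831/11195142792 ≈ 4416.1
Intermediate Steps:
C(U, N) = 5/2 - N²/2 (C(U, N) = 5/2 - N*N/2 = 5/2 - N²/2)
k = -23324340746/7103517 (k = (-5104*1/2908 - 7199*1/9771) - 3281 = (-1276/727 - 7199/9771) - 3281 = -17701469/7103517 - 3281 = -23324340746/7103517 ≈ -3283.5)
k - (-15255/14184 - 15397/H(-91, C(13, -1))) = -23324340746/7103517 - (-15255/14184 - 15397/(5/2 - ½*(-1)²)) = -23324340746/7103517 - (-15255*1/14184 - 15397/(5/2 - ½*1)) = -23324340746/7103517 - (-1695/1576 - 15397/(5/2 - ½)) = -23324340746/7103517 - (-1695/1576 - 15397/2) = -23324340746/7103517 - 1*(-12134531/1576) = -23324340746/7103517 + 12134531/1576 = 49438686229831/11195142792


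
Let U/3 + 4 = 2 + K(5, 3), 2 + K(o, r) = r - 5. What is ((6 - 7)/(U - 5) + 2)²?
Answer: 2209/529 ≈ 4.1758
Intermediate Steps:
K(o, r) = -7 + r (K(o, r) = -2 + (r - 5) = -2 + (-5 + r) = -7 + r)
U = -18 (U = -12 + 3*(2 + (-7 + 3)) = -12 + 3*(2 - 4) = -12 + 3*(-2) = -12 - 6 = -18)
((6 - 7)/(U - 5) + 2)² = ((6 - 7)/(-18 - 5) + 2)² = (-1/(-23) + 2)² = (-1*(-1/23) + 2)² = (1/23 + 2)² = (47/23)² = 2209/529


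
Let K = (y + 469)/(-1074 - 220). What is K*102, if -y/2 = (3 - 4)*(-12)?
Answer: -22695/647 ≈ -35.077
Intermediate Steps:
y = -24 (y = -2*(3 - 4)*(-12) = -(-2)*(-12) = -2*12 = -24)
K = -445/1294 (K = (-24 + 469)/(-1074 - 220) = 445/(-1294) = 445*(-1/1294) = -445/1294 ≈ -0.34389)
K*102 = -445/1294*102 = -22695/647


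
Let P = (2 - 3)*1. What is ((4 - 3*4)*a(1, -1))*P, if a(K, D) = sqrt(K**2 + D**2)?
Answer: 8*sqrt(2) ≈ 11.314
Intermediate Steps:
a(K, D) = sqrt(D**2 + K**2)
P = -1 (P = -1*1 = -1)
((4 - 3*4)*a(1, -1))*P = ((4 - 3*4)*sqrt((-1)**2 + 1**2))*(-1) = ((4 - 12)*sqrt(1 + 1))*(-1) = -8*sqrt(2)*(-1) = 8*sqrt(2)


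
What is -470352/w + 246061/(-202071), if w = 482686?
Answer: -106907349419/48768421353 ≈ -2.1921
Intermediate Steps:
-470352/w + 246061/(-202071) = -470352/482686 + 246061/(-202071) = -470352*1/482686 + 246061*(-1/202071) = -235176/241343 - 246061/202071 = -106907349419/48768421353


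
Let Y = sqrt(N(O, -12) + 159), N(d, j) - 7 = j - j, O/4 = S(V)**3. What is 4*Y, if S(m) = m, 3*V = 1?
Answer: 4*sqrt(166) ≈ 51.536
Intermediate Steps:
V = 1/3 (V = (1/3)*1 = 1/3 ≈ 0.33333)
O = 4/27 (O = 4*(1/3)**3 = 4*(1/27) = 4/27 ≈ 0.14815)
N(d, j) = 7 (N(d, j) = 7 + (j - j) = 7 + 0 = 7)
Y = sqrt(166) (Y = sqrt(7 + 159) = sqrt(166) ≈ 12.884)
4*Y = 4*sqrt(166)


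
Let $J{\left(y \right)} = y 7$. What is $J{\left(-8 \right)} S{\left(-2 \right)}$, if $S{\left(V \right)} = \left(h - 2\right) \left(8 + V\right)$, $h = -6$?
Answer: $2688$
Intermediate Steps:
$J{\left(y \right)} = 7 y$
$S{\left(V \right)} = -64 - 8 V$ ($S{\left(V \right)} = \left(-6 - 2\right) \left(8 + V\right) = - 8 \left(8 + V\right) = -64 - 8 V$)
$J{\left(-8 \right)} S{\left(-2 \right)} = 7 \left(-8\right) \left(-64 - -16\right) = - 56 \left(-64 + 16\right) = \left(-56\right) \left(-48\right) = 2688$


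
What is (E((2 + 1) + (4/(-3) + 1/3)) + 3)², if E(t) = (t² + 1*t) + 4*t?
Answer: 289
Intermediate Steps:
E(t) = t² + 5*t (E(t) = (t² + t) + 4*t = (t + t²) + 4*t = t² + 5*t)
(E((2 + 1) + (4/(-3) + 1/3)) + 3)² = (((2 + 1) + (4/(-3) + 1/3))*(5 + ((2 + 1) + (4/(-3) + 1/3))) + 3)² = ((3 + (4*(-⅓) + 1*(⅓)))*(5 + (3 + (4*(-⅓) + 1*(⅓)))) + 3)² = ((3 + (-4/3 + ⅓))*(5 + (3 + (-4/3 + ⅓))) + 3)² = ((3 - 1)*(5 + (3 - 1)) + 3)² = (2*(5 + 2) + 3)² = (2*7 + 3)² = (14 + 3)² = 17² = 289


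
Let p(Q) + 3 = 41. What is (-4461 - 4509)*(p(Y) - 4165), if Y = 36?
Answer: 37019190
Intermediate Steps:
p(Q) = 38 (p(Q) = -3 + 41 = 38)
(-4461 - 4509)*(p(Y) - 4165) = (-4461 - 4509)*(38 - 4165) = -8970*(-4127) = 37019190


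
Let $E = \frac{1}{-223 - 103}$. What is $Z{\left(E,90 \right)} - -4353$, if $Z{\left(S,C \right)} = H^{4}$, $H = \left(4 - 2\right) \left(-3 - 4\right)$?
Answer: $42769$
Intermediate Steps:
$E = - \frac{1}{326}$ ($E = \frac{1}{-326} = - \frac{1}{326} \approx -0.0030675$)
$H = -14$ ($H = 2 \left(-7\right) = -14$)
$Z{\left(S,C \right)} = 38416$ ($Z{\left(S,C \right)} = \left(-14\right)^{4} = 38416$)
$Z{\left(E,90 \right)} - -4353 = 38416 - -4353 = 38416 + 4353 = 42769$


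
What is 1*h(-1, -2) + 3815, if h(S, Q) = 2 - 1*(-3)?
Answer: 3820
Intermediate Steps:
h(S, Q) = 5 (h(S, Q) = 2 + 3 = 5)
1*h(-1, -2) + 3815 = 1*5 + 3815 = 5 + 3815 = 3820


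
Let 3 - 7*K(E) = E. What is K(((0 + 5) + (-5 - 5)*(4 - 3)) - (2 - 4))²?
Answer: 36/49 ≈ 0.73469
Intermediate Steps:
K(E) = 3/7 - E/7
K(((0 + 5) + (-5 - 5)*(4 - 3)) - (2 - 4))² = (3/7 - (((0 + 5) + (-5 - 5)*(4 - 3)) - (2 - 4))/7)² = (3/7 - ((5 - 10*1) - 1*(-2))/7)² = (3/7 - ((5 - 10) + 2)/7)² = (3/7 - (-5 + 2)/7)² = (3/7 - ⅐*(-3))² = (3/7 + 3/7)² = (6/7)² = 36/49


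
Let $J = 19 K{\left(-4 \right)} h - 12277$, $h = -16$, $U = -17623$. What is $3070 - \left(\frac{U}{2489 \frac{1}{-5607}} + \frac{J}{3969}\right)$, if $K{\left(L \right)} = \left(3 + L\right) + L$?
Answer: $- \frac{361830650966}{9878841} \approx -36627.0$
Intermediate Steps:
$K{\left(L \right)} = 3 + 2 L$
$J = -10757$ ($J = 19 \left(3 + 2 \left(-4\right)\right) \left(-16\right) - 12277 = 19 \left(3 - 8\right) \left(-16\right) - 12277 = 19 \left(-5\right) \left(-16\right) - 12277 = \left(-95\right) \left(-16\right) - 12277 = 1520 - 12277 = -10757$)
$3070 - \left(\frac{U}{2489 \frac{1}{-5607}} + \frac{J}{3969}\right) = 3070 - \left(- \frac{17623}{2489 \frac{1}{-5607}} - \frac{10757}{3969}\right) = 3070 - \left(- \frac{17623}{2489 \left(- \frac{1}{5607}\right)} - \frac{10757}{3969}\right) = 3070 - \left(- \frac{17623}{- \frac{2489}{5607}} - \frac{10757}{3969}\right) = 3070 - \left(\left(-17623\right) \left(- \frac{5607}{2489}\right) - \frac{10757}{3969}\right) = 3070 - \left(\frac{98812161}{2489} - \frac{10757}{3969}\right) = 3070 - \frac{392158692836}{9878841} = - \frac{361830650966}{9878841}$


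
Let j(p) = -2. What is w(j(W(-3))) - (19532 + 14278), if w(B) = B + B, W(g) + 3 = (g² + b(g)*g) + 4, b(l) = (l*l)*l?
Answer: -33814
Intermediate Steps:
b(l) = l³ (b(l) = l²*l = l³)
W(g) = 1 + g² + g⁴ (W(g) = -3 + ((g² + g³*g) + 4) = -3 + ((g² + g⁴) + 4) = -3 + (4 + g² + g⁴) = 1 + g² + g⁴)
w(B) = 2*B
w(j(W(-3))) - (19532 + 14278) = 2*(-2) - (19532 + 14278) = -4 - 1*33810 = -4 - 33810 = -33814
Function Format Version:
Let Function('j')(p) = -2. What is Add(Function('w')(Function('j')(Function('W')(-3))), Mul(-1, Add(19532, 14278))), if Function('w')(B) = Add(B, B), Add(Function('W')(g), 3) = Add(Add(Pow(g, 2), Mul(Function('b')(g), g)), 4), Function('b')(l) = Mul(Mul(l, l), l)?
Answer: -33814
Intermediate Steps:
Function('b')(l) = Pow(l, 3) (Function('b')(l) = Mul(Pow(l, 2), l) = Pow(l, 3))
Function('W')(g) = Add(1, Pow(g, 2), Pow(g, 4)) (Function('W')(g) = Add(-3, Add(Add(Pow(g, 2), Mul(Pow(g, 3), g)), 4)) = Add(-3, Add(Add(Pow(g, 2), Pow(g, 4)), 4)) = Add(-3, Add(4, Pow(g, 2), Pow(g, 4))) = Add(1, Pow(g, 2), Pow(g, 4)))
Function('w')(B) = Mul(2, B)
Add(Function('w')(Function('j')(Function('W')(-3))), Mul(-1, Add(19532, 14278))) = Add(Mul(2, -2), Mul(-1, Add(19532, 14278))) = Add(-4, Mul(-1, 33810)) = Add(-4, -33810) = -33814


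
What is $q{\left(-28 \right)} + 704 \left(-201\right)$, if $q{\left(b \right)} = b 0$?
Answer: $-141504$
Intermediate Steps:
$q{\left(b \right)} = 0$
$q{\left(-28 \right)} + 704 \left(-201\right) = 0 + 704 \left(-201\right) = 0 - 141504 = -141504$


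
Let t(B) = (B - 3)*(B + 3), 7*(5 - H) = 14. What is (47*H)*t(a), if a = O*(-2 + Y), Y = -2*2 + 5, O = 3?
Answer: 0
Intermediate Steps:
H = 3 (H = 5 - ⅐*14 = 5 - 2 = 3)
Y = 1 (Y = -4 + 5 = 1)
a = -3 (a = 3*(-2 + 1) = 3*(-1) = -3)
t(B) = (-3 + B)*(3 + B)
(47*H)*t(a) = (47*3)*(-9 + (-3)²) = 141*(-9 + 9) = 141*0 = 0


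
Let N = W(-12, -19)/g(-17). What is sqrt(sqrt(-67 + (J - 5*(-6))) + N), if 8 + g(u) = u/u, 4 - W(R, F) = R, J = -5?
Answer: sqrt(-112 + 49*I*sqrt(42))/7 ≈ 1.5143 + 2.1398*I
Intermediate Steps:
W(R, F) = 4 - R
g(u) = -7 (g(u) = -8 + u/u = -8 + 1 = -7)
N = -16/7 (N = (4 - 1*(-12))/(-7) = (4 + 12)*(-1/7) = 16*(-1/7) = -16/7 ≈ -2.2857)
sqrt(sqrt(-67 + (J - 5*(-6))) + N) = sqrt(sqrt(-67 + (-5 - 5*(-6))) - 16/7) = sqrt(sqrt(-67 + (-5 + 30)) - 16/7) = sqrt(sqrt(-67 + 25) - 16/7) = sqrt(sqrt(-42) - 16/7) = sqrt(I*sqrt(42) - 16/7) = sqrt(-16/7 + I*sqrt(42))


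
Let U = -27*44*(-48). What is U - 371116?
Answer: -314092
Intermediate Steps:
U = 57024 (U = -1188*(-48) = 57024)
U - 371116 = 57024 - 371116 = -314092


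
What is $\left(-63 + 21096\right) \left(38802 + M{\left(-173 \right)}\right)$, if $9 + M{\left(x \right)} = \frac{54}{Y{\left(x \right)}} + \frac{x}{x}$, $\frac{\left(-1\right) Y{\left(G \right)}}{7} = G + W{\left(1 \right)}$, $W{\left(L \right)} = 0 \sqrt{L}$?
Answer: $\frac{988121674404}{1211} \approx 8.1595 \cdot 10^{8}$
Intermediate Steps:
$W{\left(L \right)} = 0$
$Y{\left(G \right)} = - 7 G$ ($Y{\left(G \right)} = - 7 \left(G + 0\right) = - 7 G$)
$M{\left(x \right)} = -8 - \frac{54}{7 x}$ ($M{\left(x \right)} = -9 + \left(\frac{54}{\left(-7\right) x} + \frac{x}{x}\right) = -9 + \left(54 \left(- \frac{1}{7 x}\right) + 1\right) = -9 + \left(- \frac{54}{7 x} + 1\right) = -9 + \left(1 - \frac{54}{7 x}\right) = -8 - \frac{54}{7 x}$)
$\left(-63 + 21096\right) \left(38802 + M{\left(-173 \right)}\right) = \left(-63 + 21096\right) \left(38802 - \left(8 + \frac{54}{7 \left(-173\right)}\right)\right) = 21033 \left(38802 - \frac{9634}{1211}\right) = 21033 \cdot \frac{46979588}{1211} = \frac{988121674404}{1211}$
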